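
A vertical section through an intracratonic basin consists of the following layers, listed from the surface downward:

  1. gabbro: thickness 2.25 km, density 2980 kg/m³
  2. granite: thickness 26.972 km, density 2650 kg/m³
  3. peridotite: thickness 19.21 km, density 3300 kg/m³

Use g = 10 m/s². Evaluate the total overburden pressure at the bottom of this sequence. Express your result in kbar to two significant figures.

gabbro: 2980 kg/m³ × 10 m/s² × 2250 m = 6.705×10^7 Pa = 0.6705 kbar
granite: 2650 kg/m³ × 10 m/s² × 26972 m = 7.148×10^8 Pa = 7.148 kbar
peridotite: 3300 kg/m³ × 10 m/s² × 19210 m = 6.339×10^8 Pa = 6.339 kbar
Total = 0.6705 + 7.148 + 6.339 = 14.157 kbar

14 kbar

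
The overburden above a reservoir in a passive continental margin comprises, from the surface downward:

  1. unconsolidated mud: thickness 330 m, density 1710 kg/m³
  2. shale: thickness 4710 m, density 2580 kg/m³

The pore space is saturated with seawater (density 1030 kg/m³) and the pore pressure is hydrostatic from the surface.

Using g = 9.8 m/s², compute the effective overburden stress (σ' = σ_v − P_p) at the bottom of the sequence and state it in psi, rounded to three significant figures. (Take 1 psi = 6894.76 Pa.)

Overburden (lithostatic) stress σ_v:
unconsolidated mud: 1710 kg/m³ × 9.8 m/s² × 330 m = 5.530×10^6 Pa = 5.530 MPa
shale: 2580 kg/m³ × 9.8 m/s² × 4710 m = 1.191×10^8 Pa = 119.1 MPa
Total = 5.530 + 119.1 = 124.62 MPa
Pore pressure P_p = 1030 kg/m³ × 9.8 m/s² × 5040 m = 5.087×10^7 Pa = 50.87 MPa
Effective stress σ' = σ_v − P_p = 124.6 − 50.87 = 73.744 MPa = 10696 psi

10700 psi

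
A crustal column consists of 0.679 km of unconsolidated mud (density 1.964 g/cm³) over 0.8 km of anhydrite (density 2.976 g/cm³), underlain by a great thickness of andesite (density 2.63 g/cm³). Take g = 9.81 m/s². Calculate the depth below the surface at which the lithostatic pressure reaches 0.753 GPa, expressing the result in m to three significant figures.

29300 m

Pressure at base of upper layers: 1964×9.81×679 + 2976×9.81×800 = 3.644×10^7 Pa = 0.03644 GPa
Remaining pressure to be supplied by andesite: 7.530×10^8 − 3.644×10^7 = 7.166×10^8 Pa
Additional depth in andesite = 7.166×10^8 Pa / (2630 kg/m³ × 9.81 m/s²) = 27773 m
Total depth = 1479 m + 27773 m = 29252 m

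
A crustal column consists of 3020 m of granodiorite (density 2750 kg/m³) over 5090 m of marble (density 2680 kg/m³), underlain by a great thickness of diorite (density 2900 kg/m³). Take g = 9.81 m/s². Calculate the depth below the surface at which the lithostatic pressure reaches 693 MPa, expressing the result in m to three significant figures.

Pressure at base of upper layers: 2750×9.81×3020 + 2680×9.81×5090 = 2.153×10^8 Pa = 215.3 MPa
Remaining pressure to be supplied by diorite: 6.930×10^8 − 2.153×10^8 = 4.777×10^8 Pa
Additional depth in diorite = 4.777×10^8 Pa / (2900 kg/m³ × 9.81 m/s²) = 16792 m
Total depth = 8110 m + 16792 m = 24902 m

24900 m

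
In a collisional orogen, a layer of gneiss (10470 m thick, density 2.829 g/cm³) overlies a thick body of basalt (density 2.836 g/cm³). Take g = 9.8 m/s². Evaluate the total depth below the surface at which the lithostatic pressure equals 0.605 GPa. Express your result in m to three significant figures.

Pressure at base of upper layers: 2829×9.8×10470 = 2.903×10^8 Pa = 0.2903 GPa
Remaining pressure to be supplied by basalt: 6.050×10^8 − 2.903×10^8 = 3.147×10^8 Pa
Additional depth in basalt = 3.147×10^8 Pa / (2836 kg/m³ × 9.8 m/s²) = 11324 m
Total depth = 10470 m + 11324 m = 21794 m

21800 m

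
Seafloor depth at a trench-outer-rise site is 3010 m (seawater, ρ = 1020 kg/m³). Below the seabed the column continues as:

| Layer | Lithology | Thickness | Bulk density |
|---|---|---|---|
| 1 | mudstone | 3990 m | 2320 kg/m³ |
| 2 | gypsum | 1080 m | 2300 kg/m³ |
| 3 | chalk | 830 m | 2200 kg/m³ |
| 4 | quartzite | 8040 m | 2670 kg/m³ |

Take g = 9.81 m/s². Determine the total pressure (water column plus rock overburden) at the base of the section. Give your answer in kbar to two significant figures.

seawater: 1020 kg/m³ × 9.81 m/s² × 3010 m = 3.012×10^7 Pa = 0.3012 kbar
mudstone: 2320 kg/m³ × 9.81 m/s² × 3990 m = 9.081×10^7 Pa = 0.9081 kbar
gypsum: 2300 kg/m³ × 9.81 m/s² × 1080 m = 2.437×10^7 Pa = 0.2437 kbar
chalk: 2200 kg/m³ × 9.81 m/s² × 830 m = 1.791×10^7 Pa = 0.1791 kbar
quartzite: 2670 kg/m³ × 9.81 m/s² × 8040 m = 2.106×10^8 Pa = 2.106 kbar
Total = 0.3012 + 0.9081 + 0.2437 + 0.1791 + 2.106 = 3.7380 kbar

3.7 kbar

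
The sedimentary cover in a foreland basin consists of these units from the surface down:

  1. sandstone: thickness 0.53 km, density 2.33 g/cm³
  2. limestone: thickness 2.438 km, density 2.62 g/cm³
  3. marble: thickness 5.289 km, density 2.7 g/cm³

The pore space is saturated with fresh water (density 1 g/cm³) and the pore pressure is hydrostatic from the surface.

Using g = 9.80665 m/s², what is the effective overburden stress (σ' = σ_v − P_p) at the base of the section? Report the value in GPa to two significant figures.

Overburden (lithostatic) stress σ_v:
sandstone: 2330 kg/m³ × 9.80665 m/s² × 530 m = 1.211×10^7 Pa = 12.11 MPa
limestone: 2620 kg/m³ × 9.80665 m/s² × 2438 m = 6.264×10^7 Pa = 62.64 MPa
marble: 2700 kg/m³ × 9.80665 m/s² × 5289 m = 1.400×10^8 Pa = 140.0 MPa
Total = 12.11 + 62.64 + 140.0 = 214.79 MPa
Pore pressure P_p = 1000 kg/m³ × 9.80665 m/s² × 8257 m = 8.097×10^7 Pa = 80.97 MPa
Effective stress σ' = σ_v − P_p = 214.8 − 80.97 = 133.82 MPa = 0.13382 GPa

0.13 GPa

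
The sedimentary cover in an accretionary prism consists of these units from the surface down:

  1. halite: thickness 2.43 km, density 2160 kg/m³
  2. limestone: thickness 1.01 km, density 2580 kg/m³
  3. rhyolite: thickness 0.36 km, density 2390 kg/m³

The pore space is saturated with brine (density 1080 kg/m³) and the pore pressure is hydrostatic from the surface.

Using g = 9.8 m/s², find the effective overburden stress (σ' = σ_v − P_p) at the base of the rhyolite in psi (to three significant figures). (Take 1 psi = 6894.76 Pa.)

Overburden (lithostatic) stress σ_v:
halite: 2160 kg/m³ × 9.8 m/s² × 2430 m = 5.144×10^7 Pa = 51.44 MPa
limestone: 2580 kg/m³ × 9.8 m/s² × 1010 m = 2.554×10^7 Pa = 25.54 MPa
rhyolite: 2390 kg/m³ × 9.8 m/s² × 360 m = 8.432×10^6 Pa = 8.432 MPa
Total = 51.44 + 25.54 + 8.432 = 85.407 MPa
Pore pressure P_p = 1080 kg/m³ × 9.8 m/s² × 3800 m = 4.022×10^7 Pa = 40.22 MPa
Effective stress σ' = σ_v − P_p = 85.41 − 40.22 = 45.188 MPa = 6553.9 psi

6550 psi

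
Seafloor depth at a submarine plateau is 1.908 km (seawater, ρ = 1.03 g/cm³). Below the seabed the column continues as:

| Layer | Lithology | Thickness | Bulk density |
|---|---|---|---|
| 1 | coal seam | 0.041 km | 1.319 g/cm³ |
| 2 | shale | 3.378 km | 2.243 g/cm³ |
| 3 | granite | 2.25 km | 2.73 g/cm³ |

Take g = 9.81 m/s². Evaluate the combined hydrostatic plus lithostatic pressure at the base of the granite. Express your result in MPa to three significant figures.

seawater: 1030 kg/m³ × 9.81 m/s² × 1908 m = 1.928×10^7 Pa = 19.28 MPa
coal seam: 1319 kg/m³ × 9.81 m/s² × 41 m = 5.305×10^5 Pa = 0.5305 MPa
shale: 2243 kg/m³ × 9.81 m/s² × 3378 m = 7.433×10^7 Pa = 74.33 MPa
granite: 2730 kg/m³ × 9.81 m/s² × 2250 m = 6.026×10^7 Pa = 60.26 MPa
Total = 19.28 + 0.5305 + 74.33 + 60.26 = 154.40 MPa

154 MPa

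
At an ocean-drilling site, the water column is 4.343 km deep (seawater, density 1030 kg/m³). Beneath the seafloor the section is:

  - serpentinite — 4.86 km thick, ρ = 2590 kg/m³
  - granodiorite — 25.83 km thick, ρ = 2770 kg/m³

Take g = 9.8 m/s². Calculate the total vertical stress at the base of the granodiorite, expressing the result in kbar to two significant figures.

seawater: 1030 kg/m³ × 9.8 m/s² × 4343 m = 4.384×10^7 Pa = 0.4384 kbar
serpentinite: 2590 kg/m³ × 9.8 m/s² × 4860 m = 1.234×10^8 Pa = 1.234 kbar
granodiorite: 2770 kg/m³ × 9.8 m/s² × 25830 m = 7.012×10^8 Pa = 7.012 kbar
Total = 0.4384 + 1.234 + 7.012 = 8.6838 kbar

8.7 kbar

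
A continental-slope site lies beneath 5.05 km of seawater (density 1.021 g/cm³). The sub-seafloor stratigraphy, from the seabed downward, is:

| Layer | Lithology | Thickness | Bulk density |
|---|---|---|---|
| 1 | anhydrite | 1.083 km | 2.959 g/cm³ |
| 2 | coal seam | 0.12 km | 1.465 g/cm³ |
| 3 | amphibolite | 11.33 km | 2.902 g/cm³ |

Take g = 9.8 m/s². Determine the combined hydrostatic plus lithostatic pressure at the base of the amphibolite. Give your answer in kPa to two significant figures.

seawater: 1021 kg/m³ × 9.8 m/s² × 5050 m = 5.053×10^7 Pa = 50529 kPa
anhydrite: 2959 kg/m³ × 9.8 m/s² × 1083 m = 3.141×10^7 Pa = 31405 kPa
coal seam: 1465 kg/m³ × 9.8 m/s² × 120 m = 1.723×10^6 Pa = 1723 kPa
amphibolite: 2902 kg/m³ × 9.8 m/s² × 11330 m = 3.222×10^8 Pa = 3.222×10^5 kPa
Total = 50529 + 31405 + 1723 + 3.222×10^5 = 4.0588×10^5 kPa

410000 kPa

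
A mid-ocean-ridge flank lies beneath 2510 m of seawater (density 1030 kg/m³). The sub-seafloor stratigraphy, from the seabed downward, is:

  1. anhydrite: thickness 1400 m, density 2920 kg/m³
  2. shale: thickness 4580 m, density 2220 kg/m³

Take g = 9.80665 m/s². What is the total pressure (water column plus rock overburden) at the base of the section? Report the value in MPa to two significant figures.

170 MPa

seawater: 1030 kg/m³ × 9.80665 m/s² × 2510 m = 2.535×10^7 Pa = 25.35 MPa
anhydrite: 2920 kg/m³ × 9.80665 m/s² × 1400 m = 4.009×10^7 Pa = 40.09 MPa
shale: 2220 kg/m³ × 9.80665 m/s² × 4580 m = 9.971×10^7 Pa = 99.71 MPa
Total = 25.35 + 40.09 + 99.71 = 165.15 MPa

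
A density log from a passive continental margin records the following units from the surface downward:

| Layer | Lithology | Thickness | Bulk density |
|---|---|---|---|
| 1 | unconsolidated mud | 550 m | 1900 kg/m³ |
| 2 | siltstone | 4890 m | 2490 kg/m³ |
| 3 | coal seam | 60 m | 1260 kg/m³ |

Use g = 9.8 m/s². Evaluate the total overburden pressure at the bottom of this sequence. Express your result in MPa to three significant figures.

130 MPa

unconsolidated mud: 1900 kg/m³ × 9.8 m/s² × 550 m = 1.024×10^7 Pa = 10.24 MPa
siltstone: 2490 kg/m³ × 9.8 m/s² × 4890 m = 1.193×10^8 Pa = 119.3 MPa
coal seam: 1260 kg/m³ × 9.8 m/s² × 60 m = 7.409×10^5 Pa = 0.7409 MPa
Total = 10.24 + 119.3 + 0.7409 = 130.31 MPa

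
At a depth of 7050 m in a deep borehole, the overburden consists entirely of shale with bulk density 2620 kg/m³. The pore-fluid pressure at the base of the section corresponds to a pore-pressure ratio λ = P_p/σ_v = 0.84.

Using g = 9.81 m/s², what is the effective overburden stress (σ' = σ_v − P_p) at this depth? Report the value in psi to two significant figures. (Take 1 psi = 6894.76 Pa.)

4200 psi

Overburden (lithostatic) stress σ_v:
shale: 2620 kg/m³ × 9.81 m/s² × 7050 m = 1.812×10^8 Pa = 181.2 MPa
Pore pressure P_p = λ·σ_v = 0.84 × 181.2 MPa = 152.2 MPa
Effective stress σ' = σ_v − P_p = 181.2 − 152.2 = 28.992 MPa = 4204.9 psi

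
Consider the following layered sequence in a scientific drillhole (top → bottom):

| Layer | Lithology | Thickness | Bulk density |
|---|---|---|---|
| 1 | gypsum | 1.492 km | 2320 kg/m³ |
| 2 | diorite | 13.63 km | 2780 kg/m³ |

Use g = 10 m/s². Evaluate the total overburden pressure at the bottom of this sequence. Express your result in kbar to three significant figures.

4.14 kbar

gypsum: 2320 kg/m³ × 10 m/s² × 1492 m = 3.461×10^7 Pa = 0.3461 kbar
diorite: 2780 kg/m³ × 10 m/s² × 13630 m = 3.789×10^8 Pa = 3.789 kbar
Total = 0.3461 + 3.789 = 4.1353 kbar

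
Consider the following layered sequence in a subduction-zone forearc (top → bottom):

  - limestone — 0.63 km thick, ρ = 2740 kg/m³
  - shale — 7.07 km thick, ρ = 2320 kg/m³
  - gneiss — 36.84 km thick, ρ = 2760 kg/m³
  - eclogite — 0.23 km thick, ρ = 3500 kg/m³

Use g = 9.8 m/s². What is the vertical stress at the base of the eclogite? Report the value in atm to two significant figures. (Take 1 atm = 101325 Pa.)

12000 atm

limestone: 2740 kg/m³ × 9.8 m/s² × 630 m = 1.692×10^7 Pa = 167.0 atm
shale: 2320 kg/m³ × 9.8 m/s² × 7070 m = 1.607×10^8 Pa = 1586 atm
gneiss: 2760 kg/m³ × 9.8 m/s² × 36840 m = 9.964×10^8 Pa = 9834 atm
eclogite: 3500 kg/m³ × 9.8 m/s² × 230 m = 7.889×10^6 Pa = 77.86 atm
Total = 167.0 + 1586 + 9834 + 77.86 = 11665 atm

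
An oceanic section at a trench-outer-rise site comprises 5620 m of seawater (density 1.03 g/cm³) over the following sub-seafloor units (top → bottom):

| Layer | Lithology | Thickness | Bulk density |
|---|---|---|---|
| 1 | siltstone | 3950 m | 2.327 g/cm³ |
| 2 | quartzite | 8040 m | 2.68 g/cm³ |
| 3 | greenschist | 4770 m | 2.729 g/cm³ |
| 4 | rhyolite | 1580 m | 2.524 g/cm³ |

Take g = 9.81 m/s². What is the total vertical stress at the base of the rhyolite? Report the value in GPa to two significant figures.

seawater: 1030 kg/m³ × 9.81 m/s² × 5620 m = 5.679×10^7 Pa = 0.05679 GPa
siltstone: 2327 kg/m³ × 9.81 m/s² × 3950 m = 9.017×10^7 Pa = 0.09017 GPa
quartzite: 2680 kg/m³ × 9.81 m/s² × 8040 m = 2.114×10^8 Pa = 0.2114 GPa
greenschist: 2729 kg/m³ × 9.81 m/s² × 4770 m = 1.277×10^8 Pa = 0.1277 GPa
rhyolite: 2524 kg/m³ × 9.81 m/s² × 1580 m = 3.912×10^7 Pa = 0.03912 GPa
Total = 0.05679 + 0.09017 + 0.2114 + 0.1277 + 0.03912 = 0.52516 GPa

0.53 GPa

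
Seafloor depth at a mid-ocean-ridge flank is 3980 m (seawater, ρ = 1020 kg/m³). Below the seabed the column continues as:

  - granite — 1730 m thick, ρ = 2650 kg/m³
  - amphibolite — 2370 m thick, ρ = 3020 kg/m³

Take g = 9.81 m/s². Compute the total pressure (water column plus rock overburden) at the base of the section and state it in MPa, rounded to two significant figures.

160 MPa

seawater: 1020 kg/m³ × 9.81 m/s² × 3980 m = 3.982×10^7 Pa = 39.82 MPa
granite: 2650 kg/m³ × 9.81 m/s² × 1730 m = 4.497×10^7 Pa = 44.97 MPa
amphibolite: 3020 kg/m³ × 9.81 m/s² × 2370 m = 7.021×10^7 Pa = 70.21 MPa
Total = 39.82 + 44.97 + 70.21 = 155.01 MPa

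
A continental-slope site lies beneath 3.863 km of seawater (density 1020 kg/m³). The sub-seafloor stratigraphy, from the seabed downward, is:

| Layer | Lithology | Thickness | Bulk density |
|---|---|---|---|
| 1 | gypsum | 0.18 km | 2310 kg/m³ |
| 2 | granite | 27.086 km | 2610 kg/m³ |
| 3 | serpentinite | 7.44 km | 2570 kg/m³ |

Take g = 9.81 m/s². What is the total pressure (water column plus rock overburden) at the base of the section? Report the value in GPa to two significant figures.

seawater: 1020 kg/m³ × 9.81 m/s² × 3863 m = 3.865×10^7 Pa = 0.03865 GPa
gypsum: 2310 kg/m³ × 9.81 m/s² × 180 m = 4.079×10^6 Pa = 4.079×10^-3 GPa
granite: 2610 kg/m³ × 9.81 m/s² × 27086 m = 6.935×10^8 Pa = 0.6935 GPa
serpentinite: 2570 kg/m³ × 9.81 m/s² × 7440 m = 1.876×10^8 Pa = 0.1876 GPa
Total = 0.03865 + 4.079×10^-3 + 0.6935 + 0.1876 = 0.92382 GPa

0.92 GPa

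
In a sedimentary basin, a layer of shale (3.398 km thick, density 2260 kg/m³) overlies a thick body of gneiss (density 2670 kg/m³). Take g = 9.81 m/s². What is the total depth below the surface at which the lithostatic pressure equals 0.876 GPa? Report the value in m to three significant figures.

Pressure at base of upper layers: 2260×9.81×3398 = 7.534×10^7 Pa = 0.07534 GPa
Remaining pressure to be supplied by gneiss: 8.760×10^8 − 7.534×10^7 = 8.007×10^8 Pa
Additional depth in gneiss = 8.007×10^8 Pa / (2670 kg/m³ × 9.81 m/s²) = 30568 m
Total depth = 3398 m + 30568 m = 33966 m

34000 m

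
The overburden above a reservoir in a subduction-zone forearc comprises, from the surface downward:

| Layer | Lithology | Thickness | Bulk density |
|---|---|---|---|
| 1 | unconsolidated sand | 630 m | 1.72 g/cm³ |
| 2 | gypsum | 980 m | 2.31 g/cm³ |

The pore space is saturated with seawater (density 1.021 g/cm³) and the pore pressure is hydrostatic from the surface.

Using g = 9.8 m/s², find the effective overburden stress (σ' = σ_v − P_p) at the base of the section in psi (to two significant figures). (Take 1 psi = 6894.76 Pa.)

Overburden (lithostatic) stress σ_v:
unconsolidated sand: 1720 kg/m³ × 9.8 m/s² × 630 m = 1.062×10^7 Pa = 10.62 MPa
gypsum: 2310 kg/m³ × 9.8 m/s² × 980 m = 2.219×10^7 Pa = 22.19 MPa
Total = 10.62 + 22.19 = 32.805 MPa
Pore pressure P_p = 1021 kg/m³ × 9.8 m/s² × 1610 m = 1.611×10^7 Pa = 16.11 MPa
Effective stress σ' = σ_v − P_p = 32.80 − 16.11 = 16.695 MPa = 2421.4 psi

2400 psi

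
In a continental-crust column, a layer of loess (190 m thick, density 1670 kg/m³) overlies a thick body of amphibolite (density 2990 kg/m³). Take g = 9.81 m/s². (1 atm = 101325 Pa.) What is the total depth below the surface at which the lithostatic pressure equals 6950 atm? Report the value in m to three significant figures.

Pressure at base of upper layers: 1670×9.81×190 = 3.113×10^6 Pa = 30.72 atm
Remaining pressure to be supplied by amphibolite: 7.042×10^8 − 3.113×10^6 = 7.011×10^8 Pa
Additional depth in amphibolite = 7.011×10^8 Pa / (2990 kg/m³ × 9.81 m/s²) = 23902 m
Total depth = 190 m + 23902 m = 24092 m

24100 m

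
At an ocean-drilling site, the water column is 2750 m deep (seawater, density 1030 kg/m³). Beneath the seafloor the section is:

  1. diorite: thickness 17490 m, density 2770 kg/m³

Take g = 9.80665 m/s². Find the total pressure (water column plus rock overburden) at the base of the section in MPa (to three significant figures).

seawater: 1030 kg/m³ × 9.80665 m/s² × 2750 m = 2.778×10^7 Pa = 27.78 MPa
diorite: 2770 kg/m³ × 9.80665 m/s² × 17490 m = 4.751×10^8 Pa = 475.1 MPa
Total = 27.78 + 475.1 = 502.88 MPa

503 MPa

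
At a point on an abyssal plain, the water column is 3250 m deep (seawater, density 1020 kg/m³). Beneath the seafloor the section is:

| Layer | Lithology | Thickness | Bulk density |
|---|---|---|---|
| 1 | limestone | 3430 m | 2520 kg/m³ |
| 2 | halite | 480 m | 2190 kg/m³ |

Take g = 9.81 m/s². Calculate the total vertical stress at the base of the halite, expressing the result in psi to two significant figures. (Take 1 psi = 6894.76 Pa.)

19000 psi

seawater: 1020 kg/m³ × 9.81 m/s² × 3250 m = 3.252×10^7 Pa = 4717 psi
limestone: 2520 kg/m³ × 9.81 m/s² × 3430 m = 8.479×10^7 Pa = 12298 psi
halite: 2190 kg/m³ × 9.81 m/s² × 480 m = 1.031×10^7 Pa = 1496 psi
Total = 4717 + 12298 + 1496 = 18511 psi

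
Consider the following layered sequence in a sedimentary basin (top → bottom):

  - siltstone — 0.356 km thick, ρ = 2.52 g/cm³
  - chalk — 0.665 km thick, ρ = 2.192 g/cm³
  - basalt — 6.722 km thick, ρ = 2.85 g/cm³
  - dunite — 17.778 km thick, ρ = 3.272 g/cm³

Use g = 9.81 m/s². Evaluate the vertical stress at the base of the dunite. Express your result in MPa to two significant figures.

siltstone: 2520 kg/m³ × 9.81 m/s² × 356 m = 8.801×10^6 Pa = 8.801 MPa
chalk: 2192 kg/m³ × 9.81 m/s² × 665 m = 1.430×10^7 Pa = 14.30 MPa
basalt: 2850 kg/m³ × 9.81 m/s² × 6722 m = 1.879×10^8 Pa = 187.9 MPa
dunite: 3272 kg/m³ × 9.81 m/s² × 17778 m = 5.706×10^8 Pa = 570.6 MPa
Total = 8.801 + 14.30 + 187.9 + 570.6 = 781.68 MPa

780 MPa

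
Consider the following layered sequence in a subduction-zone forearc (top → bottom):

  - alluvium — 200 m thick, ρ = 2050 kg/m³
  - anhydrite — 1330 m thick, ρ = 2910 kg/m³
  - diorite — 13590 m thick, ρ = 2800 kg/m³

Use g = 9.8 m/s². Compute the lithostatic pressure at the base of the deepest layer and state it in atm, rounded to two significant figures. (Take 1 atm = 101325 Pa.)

4100 atm

alluvium: 2050 kg/m³ × 9.8 m/s² × 200 m = 4.018×10^6 Pa = 39.65 atm
anhydrite: 2910 kg/m³ × 9.8 m/s² × 1330 m = 3.793×10^7 Pa = 374.3 atm
diorite: 2800 kg/m³ × 9.8 m/s² × 13590 m = 3.729×10^8 Pa = 3680 atm
Total = 39.65 + 374.3 + 3680 = 4094.3 atm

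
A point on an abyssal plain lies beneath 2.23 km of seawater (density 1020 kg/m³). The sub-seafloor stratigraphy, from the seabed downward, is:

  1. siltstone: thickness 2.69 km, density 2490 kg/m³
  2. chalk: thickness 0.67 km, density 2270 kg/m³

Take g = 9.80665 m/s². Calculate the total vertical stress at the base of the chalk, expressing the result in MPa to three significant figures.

seawater: 1020 kg/m³ × 9.80665 m/s² × 2230 m = 2.231×10^7 Pa = 22.31 MPa
siltstone: 2490 kg/m³ × 9.80665 m/s² × 2690 m = 6.569×10^7 Pa = 65.69 MPa
chalk: 2270 kg/m³ × 9.80665 m/s² × 670 m = 1.491×10^7 Pa = 14.91 MPa
Total = 22.31 + 65.69 + 14.91 = 102.91 MPa

103 MPa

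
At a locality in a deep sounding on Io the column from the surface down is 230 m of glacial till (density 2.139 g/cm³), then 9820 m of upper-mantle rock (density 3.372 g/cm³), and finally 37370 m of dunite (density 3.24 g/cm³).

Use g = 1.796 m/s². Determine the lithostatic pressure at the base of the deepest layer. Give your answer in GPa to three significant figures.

glacial till: 2139 kg/m³ × 1.796 m/s² × 230 m = 8.836×10^5 Pa = 8.836×10^-4 GPa
upper-mantle rock: 3372 kg/m³ × 1.796 m/s² × 9820 m = 5.947×10^7 Pa = 0.05947 GPa
dunite: 3240 kg/m³ × 1.796 m/s² × 37370 m = 2.175×10^8 Pa = 0.2175 GPa
Total = 8.836×10^-4 + 0.05947 + 0.2175 = 0.27781 GPa

0.278 GPa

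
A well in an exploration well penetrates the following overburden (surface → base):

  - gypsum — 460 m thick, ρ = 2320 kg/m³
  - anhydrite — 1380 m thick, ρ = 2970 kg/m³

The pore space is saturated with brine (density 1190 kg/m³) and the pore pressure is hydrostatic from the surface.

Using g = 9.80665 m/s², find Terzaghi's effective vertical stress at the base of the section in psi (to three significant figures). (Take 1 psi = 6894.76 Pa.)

4230 psi

Overburden (lithostatic) stress σ_v:
gypsum: 2320 kg/m³ × 9.80665 m/s² × 460 m = 1.047×10^7 Pa = 10.47 MPa
anhydrite: 2970 kg/m³ × 9.80665 m/s² × 1380 m = 4.019×10^7 Pa = 40.19 MPa
Total = 10.47 + 40.19 = 50.659 MPa
Pore pressure P_p = 1190 kg/m³ × 9.80665 m/s² × 1840 m = 2.147×10^7 Pa = 21.47 MPa
Effective stress σ' = σ_v − P_p = 50.66 − 21.47 = 29.187 MPa = 4233.2 psi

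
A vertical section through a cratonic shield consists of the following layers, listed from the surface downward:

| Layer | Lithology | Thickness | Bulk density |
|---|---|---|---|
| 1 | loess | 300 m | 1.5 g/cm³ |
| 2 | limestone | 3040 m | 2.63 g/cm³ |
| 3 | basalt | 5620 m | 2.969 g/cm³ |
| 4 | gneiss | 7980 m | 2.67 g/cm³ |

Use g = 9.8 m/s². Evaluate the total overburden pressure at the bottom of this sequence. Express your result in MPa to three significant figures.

loess: 1500 kg/m³ × 9.8 m/s² × 300 m = 4.410×10^6 Pa = 4.410 MPa
limestone: 2630 kg/m³ × 9.8 m/s² × 3040 m = 7.835×10^7 Pa = 78.35 MPa
basalt: 2969 kg/m³ × 9.8 m/s² × 5620 m = 1.635×10^8 Pa = 163.5 MPa
gneiss: 2670 kg/m³ × 9.8 m/s² × 7980 m = 2.088×10^8 Pa = 208.8 MPa
Total = 4.410 + 78.35 + 163.5 + 208.8 = 455.09 MPa

455 MPa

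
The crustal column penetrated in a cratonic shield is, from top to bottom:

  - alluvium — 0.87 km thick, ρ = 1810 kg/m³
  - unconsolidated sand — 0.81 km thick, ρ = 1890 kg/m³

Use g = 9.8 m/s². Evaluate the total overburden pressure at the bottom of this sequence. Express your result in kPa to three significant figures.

30400 kPa

alluvium: 1810 kg/m³ × 9.8 m/s² × 870 m = 1.543×10^7 Pa = 15432 kPa
unconsolidated sand: 1890 kg/m³ × 9.8 m/s² × 810 m = 1.500×10^7 Pa = 15003 kPa
Total = 15432 + 15003 = 30435 kPa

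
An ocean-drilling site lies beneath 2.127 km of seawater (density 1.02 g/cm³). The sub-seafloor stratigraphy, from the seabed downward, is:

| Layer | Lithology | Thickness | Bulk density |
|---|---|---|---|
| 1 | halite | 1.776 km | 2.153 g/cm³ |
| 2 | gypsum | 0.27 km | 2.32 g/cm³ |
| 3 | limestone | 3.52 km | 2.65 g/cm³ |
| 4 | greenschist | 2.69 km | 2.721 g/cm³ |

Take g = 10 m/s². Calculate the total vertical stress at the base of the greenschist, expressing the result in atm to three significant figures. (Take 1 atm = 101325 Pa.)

seawater: 1020 kg/m³ × 10 m/s² × 2127 m = 2.170×10^7 Pa = 214.1 atm
halite: 2153 kg/m³ × 10 m/s² × 1776 m = 3.824×10^7 Pa = 377.4 atm
gypsum: 2320 kg/m³ × 10 m/s² × 270 m = 6.264×10^6 Pa = 61.82 atm
limestone: 2650 kg/m³ × 10 m/s² × 3520 m = 9.328×10^7 Pa = 920.6 atm
greenschist: 2721 kg/m³ × 10 m/s² × 2690 m = 7.319×10^7 Pa = 722.4 atm
Total = 214.1 + 377.4 + 61.82 + 920.6 + 722.4 = 2296.3 atm

2300 atm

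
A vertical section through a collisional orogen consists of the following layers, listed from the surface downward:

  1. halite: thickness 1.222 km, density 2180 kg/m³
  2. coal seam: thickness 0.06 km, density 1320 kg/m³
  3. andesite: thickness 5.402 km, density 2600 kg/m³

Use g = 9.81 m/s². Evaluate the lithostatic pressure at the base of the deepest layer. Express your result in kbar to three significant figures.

halite: 2180 kg/m³ × 9.81 m/s² × 1222 m = 2.613×10^7 Pa = 0.2613 kbar
coal seam: 1320 kg/m³ × 9.81 m/s² × 60 m = 7.770×10^5 Pa = 7.770×10^-3 kbar
andesite: 2600 kg/m³ × 9.81 m/s² × 5402 m = 1.378×10^8 Pa = 1.378 kbar
Total = 0.2613 + 7.770×10^-3 + 1.378 = 1.6469 kbar

1.65 kbar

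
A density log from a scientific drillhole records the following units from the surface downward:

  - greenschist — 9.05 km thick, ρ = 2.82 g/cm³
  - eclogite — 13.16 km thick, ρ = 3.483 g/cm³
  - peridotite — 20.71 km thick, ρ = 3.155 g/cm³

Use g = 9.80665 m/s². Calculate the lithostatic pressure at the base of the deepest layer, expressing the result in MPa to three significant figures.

greenschist: 2820 kg/m³ × 9.80665 m/s² × 9050 m = 2.503×10^8 Pa = 250.3 MPa
eclogite: 3483 kg/m³ × 9.80665 m/s² × 13160 m = 4.495×10^8 Pa = 449.5 MPa
peridotite: 3155 kg/m³ × 9.80665 m/s² × 20710 m = 6.408×10^8 Pa = 640.8 MPa
Total = 250.3 + 449.5 + 640.8 = 1340.5 MPa

1340 MPa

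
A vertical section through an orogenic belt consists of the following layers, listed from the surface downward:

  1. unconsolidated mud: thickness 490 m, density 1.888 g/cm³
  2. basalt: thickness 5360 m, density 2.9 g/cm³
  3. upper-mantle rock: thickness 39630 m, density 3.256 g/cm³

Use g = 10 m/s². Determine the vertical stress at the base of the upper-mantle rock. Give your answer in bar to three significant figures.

unconsolidated mud: 1888 kg/m³ × 10 m/s² × 490 m = 9.251×10^6 Pa = 92.51 bar
basalt: 2900 kg/m³ × 10 m/s² × 5360 m = 1.554×10^8 Pa = 1554 bar
upper-mantle rock: 3256 kg/m³ × 10 m/s² × 39630 m = 1.290×10^9 Pa = 12904 bar
Total = 92.51 + 1554 + 12904 = 14550 bar

14600 bar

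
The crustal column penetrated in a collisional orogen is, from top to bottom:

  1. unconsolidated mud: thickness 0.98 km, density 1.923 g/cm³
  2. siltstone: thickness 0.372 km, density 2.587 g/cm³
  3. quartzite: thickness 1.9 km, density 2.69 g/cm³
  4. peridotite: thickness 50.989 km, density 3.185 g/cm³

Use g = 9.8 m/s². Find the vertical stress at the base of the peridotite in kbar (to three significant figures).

unconsolidated mud: 1923 kg/m³ × 9.8 m/s² × 980 m = 1.847×10^7 Pa = 0.1847 kbar
siltstone: 2587 kg/m³ × 9.8 m/s² × 372 m = 9.431×10^6 Pa = 0.09431 kbar
quartzite: 2690 kg/m³ × 9.8 m/s² × 1900 m = 5.009×10^7 Pa = 0.5009 kbar
peridotite: 3185 kg/m³ × 9.8 m/s² × 50989 m = 1.592×10^9 Pa = 15.92 kbar
Total = 0.1847 + 0.09431 + 0.5009 + 15.92 = 16.695 kbar

16.7 kbar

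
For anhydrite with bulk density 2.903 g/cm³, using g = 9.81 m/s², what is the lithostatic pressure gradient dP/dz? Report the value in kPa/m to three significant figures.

dP/dz = ρg = 2903 kg/m³ × 9.81 m/s² = 28478 Pa/m
= 28478 Pa/m × (1 kPa/m / 1000.0 Pa/m) = 28.478 kPa/m

28.5 kPa/m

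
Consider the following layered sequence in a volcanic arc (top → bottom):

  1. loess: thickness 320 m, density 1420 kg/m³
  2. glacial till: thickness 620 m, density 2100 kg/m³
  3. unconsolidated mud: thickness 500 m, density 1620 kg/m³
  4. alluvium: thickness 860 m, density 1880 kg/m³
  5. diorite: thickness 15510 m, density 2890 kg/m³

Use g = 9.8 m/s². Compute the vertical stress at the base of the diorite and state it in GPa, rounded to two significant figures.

0.48 GPa

loess: 1420 kg/m³ × 9.8 m/s² × 320 m = 4.453×10^6 Pa = 4.453×10^-3 GPa
glacial till: 2100 kg/m³ × 9.8 m/s² × 620 m = 1.276×10^7 Pa = 0.01276 GPa
unconsolidated mud: 1620 kg/m³ × 9.8 m/s² × 500 m = 7.938×10^6 Pa = 7.938×10^-3 GPa
alluvium: 1880 kg/m³ × 9.8 m/s² × 860 m = 1.584×10^7 Pa = 0.01584 GPa
diorite: 2890 kg/m³ × 9.8 m/s² × 15510 m = 4.393×10^8 Pa = 0.4393 GPa
Total = 4.453×10^-3 + 0.01276 + 7.938×10^-3 + 0.01584 + 0.4393 = 0.48027 GPa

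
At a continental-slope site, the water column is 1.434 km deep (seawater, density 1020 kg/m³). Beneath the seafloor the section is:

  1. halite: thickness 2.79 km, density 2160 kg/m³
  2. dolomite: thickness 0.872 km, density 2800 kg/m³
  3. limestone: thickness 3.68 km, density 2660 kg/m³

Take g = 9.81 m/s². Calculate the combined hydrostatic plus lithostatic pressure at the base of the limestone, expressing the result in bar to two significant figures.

seawater: 1020 kg/m³ × 9.81 m/s² × 1434 m = 1.435×10^7 Pa = 143.5 bar
halite: 2160 kg/m³ × 9.81 m/s² × 2790 m = 5.912×10^7 Pa = 591.2 bar
dolomite: 2800 kg/m³ × 9.81 m/s² × 872 m = 2.395×10^7 Pa = 239.5 bar
limestone: 2660 kg/m³ × 9.81 m/s² × 3680 m = 9.603×10^7 Pa = 960.3 bar
Total = 143.5 + 591.2 + 239.5 + 960.3 = 1934.5 bar

1900 bar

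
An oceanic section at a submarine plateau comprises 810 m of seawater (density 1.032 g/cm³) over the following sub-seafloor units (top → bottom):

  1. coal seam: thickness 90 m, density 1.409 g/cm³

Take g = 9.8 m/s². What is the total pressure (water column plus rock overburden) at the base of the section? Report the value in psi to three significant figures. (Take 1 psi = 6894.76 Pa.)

1370 psi

seawater: 1032 kg/m³ × 9.8 m/s² × 810 m = 8.192×10^6 Pa = 1188 psi
coal seam: 1409 kg/m³ × 9.8 m/s² × 90 m = 1.243×10^6 Pa = 180.2 psi
Total = 1188 + 180.2 = 1368.4 psi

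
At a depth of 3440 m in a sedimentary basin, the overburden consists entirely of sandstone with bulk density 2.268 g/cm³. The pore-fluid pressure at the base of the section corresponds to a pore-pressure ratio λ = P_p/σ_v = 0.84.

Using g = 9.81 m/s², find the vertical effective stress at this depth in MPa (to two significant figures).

12 MPa

Overburden (lithostatic) stress σ_v:
sandstone: 2268 kg/m³ × 9.81 m/s² × 3440 m = 7.654×10^7 Pa = 76.54 MPa
Pore pressure P_p = λ·σ_v = 0.84 × 76.54 MPa = 64.29 MPa
Effective stress σ' = σ_v − P_p = 76.54 − 64.29 = 12.246 MPa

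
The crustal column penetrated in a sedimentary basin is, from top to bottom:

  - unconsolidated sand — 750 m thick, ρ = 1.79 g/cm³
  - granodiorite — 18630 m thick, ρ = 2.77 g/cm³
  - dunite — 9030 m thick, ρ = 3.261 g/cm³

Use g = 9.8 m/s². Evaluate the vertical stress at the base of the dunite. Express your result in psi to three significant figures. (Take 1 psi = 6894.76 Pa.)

unconsolidated sand: 1790 kg/m³ × 9.8 m/s² × 750 m = 1.316×10^7 Pa = 1908 psi
granodiorite: 2770 kg/m³ × 9.8 m/s² × 18630 m = 5.057×10^8 Pa = 73350 psi
dunite: 3261 kg/m³ × 9.8 m/s² × 9030 m = 2.886×10^8 Pa = 41855 psi
Total = 1908 + 73350 + 41855 = 1.1711×10^5 psi

117000 psi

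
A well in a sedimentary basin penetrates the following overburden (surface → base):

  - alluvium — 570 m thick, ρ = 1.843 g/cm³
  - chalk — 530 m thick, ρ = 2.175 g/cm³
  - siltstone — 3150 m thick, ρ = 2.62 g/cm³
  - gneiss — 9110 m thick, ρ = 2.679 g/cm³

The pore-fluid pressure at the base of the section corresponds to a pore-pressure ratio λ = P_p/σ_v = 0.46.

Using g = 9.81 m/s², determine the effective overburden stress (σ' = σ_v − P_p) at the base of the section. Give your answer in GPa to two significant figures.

0.18 GPa

Overburden (lithostatic) stress σ_v:
alluvium: 1843 kg/m³ × 9.81 m/s² × 570 m = 1.031×10^7 Pa = 10.31 MPa
chalk: 2175 kg/m³ × 9.81 m/s² × 530 m = 1.131×10^7 Pa = 11.31 MPa
siltstone: 2620 kg/m³ × 9.81 m/s² × 3150 m = 8.096×10^7 Pa = 80.96 MPa
gneiss: 2679 kg/m³ × 9.81 m/s² × 9110 m = 2.394×10^8 Pa = 239.4 MPa
Total = 10.31 + 11.31 + 80.96 + 239.4 = 342.00 MPa
Pore pressure P_p = λ·σ_v = 0.46 × 342.0 MPa = 157.3 MPa
Effective stress σ' = σ_v − P_p = 342.0 − 157.3 = 184.68 MPa = 0.18468 GPa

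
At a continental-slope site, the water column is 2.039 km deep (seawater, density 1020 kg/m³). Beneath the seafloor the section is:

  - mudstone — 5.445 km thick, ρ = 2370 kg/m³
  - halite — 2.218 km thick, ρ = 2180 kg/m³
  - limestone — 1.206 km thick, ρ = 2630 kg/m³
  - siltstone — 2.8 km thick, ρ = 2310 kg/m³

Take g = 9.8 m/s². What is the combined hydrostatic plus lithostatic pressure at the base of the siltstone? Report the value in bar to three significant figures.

seawater: 1020 kg/m³ × 9.8 m/s² × 2039 m = 2.038×10^7 Pa = 203.8 bar
mudstone: 2370 kg/m³ × 9.8 m/s² × 5445 m = 1.265×10^8 Pa = 1265 bar
halite: 2180 kg/m³ × 9.8 m/s² × 2218 m = 4.739×10^7 Pa = 473.9 bar
limestone: 2630 kg/m³ × 9.8 m/s² × 1206 m = 3.108×10^7 Pa = 310.8 bar
siltstone: 2310 kg/m³ × 9.8 m/s² × 2800 m = 6.339×10^7 Pa = 633.9 bar
Total = 203.8 + 1265 + 473.9 + 310.8 + 633.9 = 2887.0 bar

2890 bar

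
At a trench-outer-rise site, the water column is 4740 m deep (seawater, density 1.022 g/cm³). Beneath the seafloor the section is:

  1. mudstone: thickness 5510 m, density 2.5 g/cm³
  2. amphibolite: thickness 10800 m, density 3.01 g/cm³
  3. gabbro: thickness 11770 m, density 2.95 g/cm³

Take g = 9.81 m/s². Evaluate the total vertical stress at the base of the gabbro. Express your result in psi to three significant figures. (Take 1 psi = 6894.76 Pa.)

122000 psi

seawater: 1022 kg/m³ × 9.81 m/s² × 4740 m = 4.752×10^7 Pa = 6893 psi
mudstone: 2500 kg/m³ × 9.81 m/s² × 5510 m = 1.351×10^8 Pa = 19599 psi
amphibolite: 3010 kg/m³ × 9.81 m/s² × 10800 m = 3.189×10^8 Pa = 46253 psi
gabbro: 2950 kg/m³ × 9.81 m/s² × 11770 m = 3.406×10^8 Pa = 49402 psi
Total = 6893 + 19599 + 46253 + 49402 = 1.2215×10^5 psi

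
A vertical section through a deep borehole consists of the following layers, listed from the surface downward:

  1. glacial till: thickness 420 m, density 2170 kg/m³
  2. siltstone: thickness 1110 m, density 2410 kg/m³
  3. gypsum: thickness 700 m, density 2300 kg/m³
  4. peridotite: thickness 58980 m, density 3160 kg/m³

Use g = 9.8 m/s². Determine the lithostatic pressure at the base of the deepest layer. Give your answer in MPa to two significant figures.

glacial till: 2170 kg/m³ × 9.8 m/s² × 420 m = 8.932×10^6 Pa = 8.932 MPa
siltstone: 2410 kg/m³ × 9.8 m/s² × 1110 m = 2.622×10^7 Pa = 26.22 MPa
gypsum: 2300 kg/m³ × 9.8 m/s² × 700 m = 1.578×10^7 Pa = 15.78 MPa
peridotite: 3160 kg/m³ × 9.8 m/s² × 58980 m = 1.826×10^9 Pa = 1826 MPa
Total = 8.932 + 26.22 + 15.78 + 1826 = 1877.4 MPa

1900 MPa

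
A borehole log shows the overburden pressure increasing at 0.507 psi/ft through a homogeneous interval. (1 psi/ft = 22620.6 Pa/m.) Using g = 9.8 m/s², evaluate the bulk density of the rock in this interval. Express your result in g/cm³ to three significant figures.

ρ = (dP/dz)/g = 0.507 psi/ft / 9.8 m/s² = 11469 Pa/m / 9.8 m/s² = 1170.3 kg/m³
= 1.170 g/cm³

1.17 g/cm³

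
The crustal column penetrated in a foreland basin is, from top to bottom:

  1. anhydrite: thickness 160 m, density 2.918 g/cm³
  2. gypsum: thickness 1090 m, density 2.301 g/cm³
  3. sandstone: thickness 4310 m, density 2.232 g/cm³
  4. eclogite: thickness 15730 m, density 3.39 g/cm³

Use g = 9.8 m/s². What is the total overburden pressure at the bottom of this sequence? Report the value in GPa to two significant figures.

anhydrite: 2918 kg/m³ × 9.8 m/s² × 160 m = 4.575×10^6 Pa = 4.575×10^-3 GPa
gypsum: 2301 kg/m³ × 9.8 m/s² × 1090 m = 2.458×10^7 Pa = 0.02458 GPa
sandstone: 2232 kg/m³ × 9.8 m/s² × 4310 m = 9.428×10^7 Pa = 0.09428 GPa
eclogite: 3390 kg/m³ × 9.8 m/s² × 15730 m = 5.226×10^8 Pa = 0.5226 GPa
Total = 4.575×10^-3 + 0.02458 + 0.09428 + 0.5226 = 0.64601 GPa

0.65 GPa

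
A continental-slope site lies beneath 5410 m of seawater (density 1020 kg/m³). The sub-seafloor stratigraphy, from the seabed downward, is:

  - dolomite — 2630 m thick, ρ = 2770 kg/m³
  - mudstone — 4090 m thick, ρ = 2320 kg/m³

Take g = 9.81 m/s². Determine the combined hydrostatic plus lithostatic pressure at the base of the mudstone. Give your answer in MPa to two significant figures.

220 MPa

seawater: 1020 kg/m³ × 9.81 m/s² × 5410 m = 5.413×10^7 Pa = 54.13 MPa
dolomite: 2770 kg/m³ × 9.81 m/s² × 2630 m = 7.147×10^7 Pa = 71.47 MPa
mudstone: 2320 kg/m³ × 9.81 m/s² × 4090 m = 9.309×10^7 Pa = 93.09 MPa
Total = 54.13 + 71.47 + 93.09 = 218.69 MPa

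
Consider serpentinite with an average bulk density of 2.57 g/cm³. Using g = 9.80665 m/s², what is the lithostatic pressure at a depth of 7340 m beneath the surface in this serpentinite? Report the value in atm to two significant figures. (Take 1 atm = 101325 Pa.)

1800 atm

serpentinite: 2570 kg/m³ × 9.80665 m/s² × 7340 m = 1.850×10^8 Pa = 1826 atm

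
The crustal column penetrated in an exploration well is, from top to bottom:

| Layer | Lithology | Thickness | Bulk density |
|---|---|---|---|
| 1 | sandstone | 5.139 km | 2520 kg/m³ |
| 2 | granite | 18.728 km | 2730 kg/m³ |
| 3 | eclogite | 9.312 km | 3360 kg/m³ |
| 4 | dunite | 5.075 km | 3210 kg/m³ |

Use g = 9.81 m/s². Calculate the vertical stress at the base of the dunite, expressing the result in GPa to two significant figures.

sandstone: 2520 kg/m³ × 9.81 m/s² × 5139 m = 1.270×10^8 Pa = 0.1270 GPa
granite: 2730 kg/m³ × 9.81 m/s² × 18728 m = 5.016×10^8 Pa = 0.5016 GPa
eclogite: 3360 kg/m³ × 9.81 m/s² × 9312 m = 3.069×10^8 Pa = 0.3069 GPa
dunite: 3210 kg/m³ × 9.81 m/s² × 5075 m = 1.598×10^8 Pa = 0.1598 GPa
Total = 0.1270 + 0.5016 + 0.3069 + 0.1598 = 1.0954 GPa

1.1 GPa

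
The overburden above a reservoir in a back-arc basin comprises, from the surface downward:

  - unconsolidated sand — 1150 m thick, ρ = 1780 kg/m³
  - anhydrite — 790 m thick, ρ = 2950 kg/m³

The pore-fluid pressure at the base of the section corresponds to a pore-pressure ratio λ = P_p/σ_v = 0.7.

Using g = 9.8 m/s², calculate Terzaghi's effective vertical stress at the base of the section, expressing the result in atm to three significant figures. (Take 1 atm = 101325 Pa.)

Overburden (lithostatic) stress σ_v:
unconsolidated sand: 1780 kg/m³ × 9.8 m/s² × 1150 m = 2.006×10^7 Pa = 20.06 MPa
anhydrite: 2950 kg/m³ × 9.8 m/s² × 790 m = 2.284×10^7 Pa = 22.84 MPa
Total = 20.06 + 22.84 = 42.900 MPa
Pore pressure P_p = λ·σ_v = 0.7 × 42.90 MPa = 30.03 MPa
Effective stress σ' = σ_v − P_p = 42.90 − 30.03 = 12.870 MPa = 127.02 atm

127 atm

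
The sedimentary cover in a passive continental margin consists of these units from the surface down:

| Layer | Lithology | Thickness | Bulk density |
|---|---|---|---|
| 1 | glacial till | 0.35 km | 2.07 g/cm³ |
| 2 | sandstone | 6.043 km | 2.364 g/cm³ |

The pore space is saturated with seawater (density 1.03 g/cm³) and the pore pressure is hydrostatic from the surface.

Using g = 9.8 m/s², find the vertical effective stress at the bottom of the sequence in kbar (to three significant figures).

Overburden (lithostatic) stress σ_v:
glacial till: 2070 kg/m³ × 9.8 m/s² × 350 m = 7.100×10^6 Pa = 7.100 MPa
sandstone: 2364 kg/m³ × 9.8 m/s² × 6043 m = 1.400×10^8 Pa = 140.0 MPa
Total = 7.100 + 140.0 = 147.10 MPa
Pore pressure P_p = 1030 kg/m³ × 9.8 m/s² × 6393 m = 6.453×10^7 Pa = 64.53 MPa
Effective stress σ' = σ_v − P_p = 147.1 − 64.53 = 82.569 MPa = 0.82569 kbar

0.826 kbar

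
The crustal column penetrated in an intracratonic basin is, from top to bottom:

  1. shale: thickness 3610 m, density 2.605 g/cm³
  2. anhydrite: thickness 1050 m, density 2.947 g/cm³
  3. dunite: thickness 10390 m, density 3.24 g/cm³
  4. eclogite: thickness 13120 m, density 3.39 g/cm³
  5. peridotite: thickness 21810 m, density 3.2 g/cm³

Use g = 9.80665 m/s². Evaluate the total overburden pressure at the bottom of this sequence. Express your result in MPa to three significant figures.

shale: 2605 kg/m³ × 9.80665 m/s² × 3610 m = 9.222×10^7 Pa = 92.22 MPa
anhydrite: 2947 kg/m³ × 9.80665 m/s² × 1050 m = 3.035×10^7 Pa = 30.35 MPa
dunite: 3240 kg/m³ × 9.80665 m/s² × 10390 m = 3.301×10^8 Pa = 330.1 MPa
eclogite: 3390 kg/m³ × 9.80665 m/s² × 13120 m = 4.362×10^8 Pa = 436.2 MPa
peridotite: 3200 kg/m³ × 9.80665 m/s² × 21810 m = 6.844×10^8 Pa = 684.4 MPa
Total = 92.22 + 30.35 + 330.1 + 436.2 + 684.4 = 1573.3 MPa

1570 MPa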